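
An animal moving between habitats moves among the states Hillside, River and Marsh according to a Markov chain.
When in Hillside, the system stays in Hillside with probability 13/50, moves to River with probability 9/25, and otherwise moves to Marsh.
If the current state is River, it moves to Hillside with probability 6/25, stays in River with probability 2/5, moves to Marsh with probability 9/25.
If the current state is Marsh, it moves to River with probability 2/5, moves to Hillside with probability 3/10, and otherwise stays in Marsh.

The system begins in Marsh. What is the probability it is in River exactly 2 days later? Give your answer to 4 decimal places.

0.3880

Sum over the intermediate state after 1 day:
P = P(Marsh→Hillside)·P(Hillside→River) + P(Marsh→River)·P(River→River) + P(Marsh→Marsh)·P(Marsh→River)
  = 0.3×0.36 + 0.4×0.4 + 0.3×0.4
  = 0.1080 + 0.1600 + 0.1200 = 0.3880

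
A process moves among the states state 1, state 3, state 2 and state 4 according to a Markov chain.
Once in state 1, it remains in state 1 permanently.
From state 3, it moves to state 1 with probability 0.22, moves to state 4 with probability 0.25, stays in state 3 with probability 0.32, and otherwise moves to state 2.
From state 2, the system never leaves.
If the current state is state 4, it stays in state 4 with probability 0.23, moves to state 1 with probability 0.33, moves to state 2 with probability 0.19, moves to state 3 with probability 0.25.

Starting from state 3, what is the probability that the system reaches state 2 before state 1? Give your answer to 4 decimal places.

Let h(s) be the probability of absorption at state 2 starting from transient state s. Then h(state 2) = 1 and h(state 1) = 0. By first-step analysis:
h(state 3) = 0.22·0 + 0.32·h(state 3) + 0.21·1 + 0.25·h(state 4)
h(state 4) = 0.33·0 + 0.25·h(state 3) + 0.19·1 + 0.23·h(state 4)
Solving: h(state 3) = 0.4537, h(state 4) = 0.3941.
Starting from state 3, the probability is 0.4537.

0.4537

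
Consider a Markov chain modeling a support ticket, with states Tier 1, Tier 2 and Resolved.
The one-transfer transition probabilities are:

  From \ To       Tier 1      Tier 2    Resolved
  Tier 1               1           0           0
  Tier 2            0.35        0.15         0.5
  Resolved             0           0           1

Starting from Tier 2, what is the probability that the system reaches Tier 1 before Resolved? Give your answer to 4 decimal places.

0.4118

Let h(s) be the probability of absorption at Tier 1 starting from transient state s. Then h(Tier 1) = 1 and h(Resolved) = 0. By first-step analysis:
h(Tier 2) = 0.35·1 + 0.15·h(Tier 2) + 0.5·0
Solving: h(Tier 2) = 0.4118.
Starting from Tier 2, the probability is 0.4118.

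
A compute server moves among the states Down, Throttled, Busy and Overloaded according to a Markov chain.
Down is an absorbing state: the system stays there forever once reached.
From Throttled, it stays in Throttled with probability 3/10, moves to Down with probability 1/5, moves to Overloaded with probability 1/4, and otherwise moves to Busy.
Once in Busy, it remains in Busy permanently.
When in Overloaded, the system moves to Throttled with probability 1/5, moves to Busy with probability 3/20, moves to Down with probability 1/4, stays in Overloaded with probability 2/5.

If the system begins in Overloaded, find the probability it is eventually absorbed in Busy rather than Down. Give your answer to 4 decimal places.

Let h(s) be the probability of absorption at Busy starting from transient state s. Then h(Busy) = 1 and h(Down) = 0. By first-step analysis:
h(Throttled) = 0.2·0 + 0.3·h(Throttled) + 0.25·1 + 0.25·h(Overloaded)
h(Overloaded) = 0.25·0 + 0.2·h(Throttled) + 0.15·1 + 0.4·h(Overloaded)
Solving: h(Throttled) = 0.5068, h(Overloaded) = 0.4189.
Starting from Overloaded, the probability is 0.4189.

0.4189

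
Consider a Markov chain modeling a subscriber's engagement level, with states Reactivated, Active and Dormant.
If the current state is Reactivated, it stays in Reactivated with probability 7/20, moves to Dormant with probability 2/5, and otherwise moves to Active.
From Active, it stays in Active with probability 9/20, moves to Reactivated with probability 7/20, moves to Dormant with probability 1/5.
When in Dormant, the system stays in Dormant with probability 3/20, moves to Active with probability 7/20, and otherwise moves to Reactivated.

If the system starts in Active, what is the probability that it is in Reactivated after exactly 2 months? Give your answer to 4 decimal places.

0.3800

Sum over the intermediate state after 1 month:
P = P(Active→Reactivated)·P(Reactivated→Reactivated) + P(Active→Active)·P(Active→Reactivated) + P(Active→Dormant)·P(Dormant→Reactivated)
  = 0.35×0.35 + 0.45×0.35 + 0.2×0.5
  = 0.1225 + 0.1575 + 0.1000 = 0.3800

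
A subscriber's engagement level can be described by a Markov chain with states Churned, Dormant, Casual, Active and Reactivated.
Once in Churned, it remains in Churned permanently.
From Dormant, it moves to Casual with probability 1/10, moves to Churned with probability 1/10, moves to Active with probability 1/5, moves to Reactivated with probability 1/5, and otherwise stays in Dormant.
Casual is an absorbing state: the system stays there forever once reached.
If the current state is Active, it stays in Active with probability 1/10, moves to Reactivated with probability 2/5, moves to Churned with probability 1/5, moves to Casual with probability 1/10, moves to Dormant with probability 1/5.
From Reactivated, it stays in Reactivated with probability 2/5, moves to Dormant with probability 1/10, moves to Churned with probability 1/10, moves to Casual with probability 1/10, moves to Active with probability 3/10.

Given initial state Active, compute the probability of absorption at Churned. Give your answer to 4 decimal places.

0.5895

Let h(s) be the probability of absorption at Churned starting from transient state s. Then h(Churned) = 1 and h(Casual) = 0. By first-step analysis:
h(Dormant) = 0.1·1 + 0.4·h(Dormant) + 0.1·0 + 0.2·h(Active) + 0.2·h(Reactivated)
h(Active) = 0.2·1 + 0.2·h(Dormant) + 0.1·0 + 0.1·h(Active) + 0.4·h(Reactivated)
h(Reactivated) = 0.1·1 + 0.1·h(Dormant) + 0.1·0 + 0.3·h(Active) + 0.4·h(Reactivated)
Solving: h(Dormant) = 0.5474, h(Active) = 0.5895, h(Reactivated) = 0.5526.
Starting from Active, the probability is 0.5895.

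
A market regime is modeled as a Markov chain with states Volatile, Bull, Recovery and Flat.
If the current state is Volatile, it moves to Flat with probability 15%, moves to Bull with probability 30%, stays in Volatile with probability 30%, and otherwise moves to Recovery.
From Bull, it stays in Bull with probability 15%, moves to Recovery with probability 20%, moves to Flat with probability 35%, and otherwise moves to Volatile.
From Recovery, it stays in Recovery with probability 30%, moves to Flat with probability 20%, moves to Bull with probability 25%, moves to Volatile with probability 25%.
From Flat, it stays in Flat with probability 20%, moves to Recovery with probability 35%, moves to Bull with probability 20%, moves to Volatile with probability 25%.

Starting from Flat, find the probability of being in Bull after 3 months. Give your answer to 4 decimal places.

Propagate the distribution vector 3 months from Flat.
After 0 months: (0.0000, 0.0000, 0.0000, 1.0000)
After 1 month: (0.2500, 0.2000, 0.3500, 0.2000)
After 2 months: (0.2725, 0.2325, 0.2775, 0.2175)
After 3 months: (0.2753, 0.2295, 0.2740, 0.2213)
P(in Bull after 3 months) = 0.2295

0.2295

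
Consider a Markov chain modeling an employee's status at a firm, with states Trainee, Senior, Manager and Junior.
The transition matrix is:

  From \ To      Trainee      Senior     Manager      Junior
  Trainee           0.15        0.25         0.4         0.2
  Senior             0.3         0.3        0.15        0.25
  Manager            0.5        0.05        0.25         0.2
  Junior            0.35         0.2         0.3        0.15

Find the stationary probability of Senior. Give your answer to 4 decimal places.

Let the stationary distribution be π with π = πP and π_1 + π_2 + π_3 + π_4 = 1.
π_1 = 0.15·π_1 + 0.3·π_2 + 0.5·π_3 + 0.35·π_4
π_2 = 0.25·π_1 + 0.3·π_2 + 0.05·π_3 + 0.2·π_4
π_3 = 0.4·π_1 + 0.15·π_2 + 0.25·π_3 + 0.3·π_4
Solving with the normalization constraint gives π = (0.3198, 0.1919, 0.2888, 0.1996).
So the stationary probability of Senior is 0.1919.

0.1919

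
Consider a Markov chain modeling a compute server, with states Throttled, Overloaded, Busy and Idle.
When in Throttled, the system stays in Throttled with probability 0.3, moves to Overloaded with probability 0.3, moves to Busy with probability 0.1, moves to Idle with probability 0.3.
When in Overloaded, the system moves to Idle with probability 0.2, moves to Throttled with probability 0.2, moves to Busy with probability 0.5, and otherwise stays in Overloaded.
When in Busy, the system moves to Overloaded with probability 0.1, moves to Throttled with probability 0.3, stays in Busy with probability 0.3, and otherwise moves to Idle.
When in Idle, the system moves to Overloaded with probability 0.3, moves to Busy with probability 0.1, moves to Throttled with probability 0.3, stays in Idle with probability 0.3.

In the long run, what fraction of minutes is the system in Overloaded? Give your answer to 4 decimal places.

Let the stationary distribution be π with π = πP and π_1 + π_2 + π_3 + π_4 = 1.
π_1 = 0.3·π_1 + 0.2·π_2 + 0.3·π_3 + 0.3·π_4
π_2 = 0.3·π_1 + 0.1·π_2 + 0.1·π_3 + 0.3·π_4
π_3 = 0.1·π_1 + 0.5·π_2 + 0.3·π_3 + 0.1·π_4
Solving with the normalization constraint gives π = (0.2788, 0.2115, 0.2308, 0.2788).
So the stationary probability of Overloaded is 0.2115.

0.2115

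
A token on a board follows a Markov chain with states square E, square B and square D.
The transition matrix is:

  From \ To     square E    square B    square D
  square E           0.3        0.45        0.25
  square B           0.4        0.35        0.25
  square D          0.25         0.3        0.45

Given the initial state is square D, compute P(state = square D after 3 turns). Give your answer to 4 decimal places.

0.3180

Propagate the distribution vector 3 turns from square D.
After 0 turns: (0.0000, 0.0000, 1.0000)
After 1 turn: (0.2500, 0.3000, 0.4500)
After 2 turns: (0.3075, 0.3525, 0.3400)
After 3 turns: (0.3183, 0.3638, 0.3180)
P(in square D after 3 turns) = 0.3180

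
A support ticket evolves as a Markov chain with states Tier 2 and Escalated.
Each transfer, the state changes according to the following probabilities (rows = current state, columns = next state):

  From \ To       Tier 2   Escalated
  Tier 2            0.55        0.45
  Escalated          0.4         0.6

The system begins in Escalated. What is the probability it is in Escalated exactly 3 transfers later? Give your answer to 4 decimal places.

Propagate the distribution vector 3 transfers from Escalated.
After 0 transfers: (0.0000, 1.0000)
After 1 transfer: (0.4000, 0.6000)
After 2 transfers: (0.4600, 0.5400)
After 3 transfers: (0.4690, 0.5310)
P(in Escalated after 3 transfers) = 0.5310

0.5310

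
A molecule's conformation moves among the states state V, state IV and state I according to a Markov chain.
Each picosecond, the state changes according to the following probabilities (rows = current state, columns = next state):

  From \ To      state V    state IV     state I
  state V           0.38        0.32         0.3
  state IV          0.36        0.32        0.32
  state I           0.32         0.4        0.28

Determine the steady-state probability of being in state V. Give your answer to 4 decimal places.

0.3551

Let the stationary distribution be π with π = πP and π_1 + π_2 + π_3 = 1.
π_1 = 0.38·π_1 + 0.36·π_2 + 0.32·π_3
π_2 = 0.32·π_1 + 0.32·π_2 + 0.4·π_3
Solving with the normalization constraint gives π = (0.3551, 0.3441, 0.3009).
So the stationary probability of state V is 0.3551.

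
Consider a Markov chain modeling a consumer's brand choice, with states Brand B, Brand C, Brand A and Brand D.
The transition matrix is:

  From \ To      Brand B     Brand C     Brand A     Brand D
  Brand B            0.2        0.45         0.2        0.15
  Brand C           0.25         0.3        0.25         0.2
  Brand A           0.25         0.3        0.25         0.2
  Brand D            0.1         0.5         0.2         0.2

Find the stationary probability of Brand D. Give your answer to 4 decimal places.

0.1894

Let the stationary distribution be π with π = πP and π_1 + π_2 + π_3 + π_4 = 1.
π_1 = 0.2·π_1 + 0.25·π_2 + 0.25·π_3 + 0.1·π_4
π_2 = 0.45·π_1 + 0.3·π_2 + 0.3·π_3 + 0.5·π_4
π_3 = 0.2·π_1 + 0.25·π_2 + 0.25·π_3 + 0.2·π_4
Solving with the normalization constraint gives π = (0.2110, 0.3695, 0.2300, 0.1894).
So the stationary probability of Brand D is 0.1894.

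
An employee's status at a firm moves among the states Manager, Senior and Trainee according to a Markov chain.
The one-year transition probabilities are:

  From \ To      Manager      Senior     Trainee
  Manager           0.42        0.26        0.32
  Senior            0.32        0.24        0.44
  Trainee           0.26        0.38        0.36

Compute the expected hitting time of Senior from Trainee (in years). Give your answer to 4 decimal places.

Let t(s) be the expected number of years to first reach Senior from state s, with t(Senior) = 0. Conditioning on the first year:
t(Manager) = 1 + 0.42·t(Manager) + 0.32·t(Trainee)
t(Trainee) = 1 + 0.26·t(Manager) + 0.36·t(Trainee)
Solving: t(Manager) = 3.3333, t(Trainee) = 2.9167.
Expected years from Trainee to Senior: 2.9167.

2.9167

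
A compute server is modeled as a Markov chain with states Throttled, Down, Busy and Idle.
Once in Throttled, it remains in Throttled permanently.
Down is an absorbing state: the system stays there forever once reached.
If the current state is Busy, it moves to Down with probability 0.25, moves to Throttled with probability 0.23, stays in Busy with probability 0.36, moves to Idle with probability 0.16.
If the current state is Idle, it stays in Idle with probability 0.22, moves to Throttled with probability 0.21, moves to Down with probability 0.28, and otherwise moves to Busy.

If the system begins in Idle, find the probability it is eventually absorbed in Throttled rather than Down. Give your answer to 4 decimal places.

Let h(s) be the probability of absorption at Throttled starting from transient state s. Then h(Throttled) = 1 and h(Down) = 0. By first-step analysis:
h(Busy) = 0.23·1 + 0.25·0 + 0.36·h(Busy) + 0.16·h(Idle)
h(Idle) = 0.21·1 + 0.28·0 + 0.29·h(Busy) + 0.22·h(Idle)
Solving: h(Busy) = 0.4704, h(Idle) = 0.4441.
Starting from Idle, the probability is 0.4441.

0.4441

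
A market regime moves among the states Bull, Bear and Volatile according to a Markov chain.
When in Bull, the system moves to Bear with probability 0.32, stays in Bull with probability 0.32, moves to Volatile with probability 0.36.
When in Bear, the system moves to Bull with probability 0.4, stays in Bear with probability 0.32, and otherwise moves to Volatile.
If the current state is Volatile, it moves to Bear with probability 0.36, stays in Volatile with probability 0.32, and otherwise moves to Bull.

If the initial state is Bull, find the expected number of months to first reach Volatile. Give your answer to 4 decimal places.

2.9904

Let t(s) be the expected number of months to first reach Volatile from state s, with t(Volatile) = 0. Conditioning on the first month:
t(Bull) = 1 + 0.32·t(Bull) + 0.32·t(Bear)
t(Bear) = 1 + 0.4·t(Bull) + 0.32·t(Bear)
Solving: t(Bull) = 2.9904, t(Bear) = 3.2297.
Expected months from Bull to Volatile: 2.9904.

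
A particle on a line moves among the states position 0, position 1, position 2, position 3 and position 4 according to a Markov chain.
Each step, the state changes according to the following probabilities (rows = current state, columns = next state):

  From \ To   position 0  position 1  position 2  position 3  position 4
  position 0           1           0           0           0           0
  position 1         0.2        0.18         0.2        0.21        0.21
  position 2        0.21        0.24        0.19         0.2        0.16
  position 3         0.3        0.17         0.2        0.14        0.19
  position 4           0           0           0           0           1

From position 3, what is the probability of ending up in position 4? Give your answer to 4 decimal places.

Let h(s) be the probability of absorption at position 4 starting from transient state s. Then h(position 4) = 1 and h(position 0) = 0. By first-step analysis:
h(position 1) = 0.2·0 + 0.18·h(position 1) + 0.2·h(position 2) + 0.21·h(position 3) + 0.21·1
h(position 2) = 0.21·0 + 0.24·h(position 1) + 0.19·h(position 2) + 0.2·h(position 3) + 0.16·1
h(position 3) = 0.3·0 + 0.17·h(position 1) + 0.2·h(position 2) + 0.14·h(position 3) + 0.19·1
Solving: h(position 1) = 0.4698, h(position 2) = 0.4395, h(position 3) = 0.4160.
Starting from position 3, the probability is 0.4160.

0.4160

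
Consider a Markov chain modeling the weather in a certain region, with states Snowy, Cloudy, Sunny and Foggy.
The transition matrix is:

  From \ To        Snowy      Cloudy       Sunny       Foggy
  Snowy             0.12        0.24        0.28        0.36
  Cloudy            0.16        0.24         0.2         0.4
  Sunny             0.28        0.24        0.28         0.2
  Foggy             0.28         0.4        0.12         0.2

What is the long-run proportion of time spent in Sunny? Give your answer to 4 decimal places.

Let the stationary distribution be π with π = πP and π_1 + π_2 + π_3 + π_4 = 1.
π_1 = 0.12·π_1 + 0.16·π_2 + 0.28·π_3 + 0.28·π_4
π_2 = 0.24·π_1 + 0.24·π_2 + 0.24·π_3 + 0.4·π_4
π_3 = 0.28·π_1 + 0.2·π_2 + 0.28·π_3 + 0.12·π_4
Solving with the normalization constraint gives π = (0.2117, 0.2866, 0.2105, 0.2912).
So the stationary probability of Sunny is 0.2105.

0.2105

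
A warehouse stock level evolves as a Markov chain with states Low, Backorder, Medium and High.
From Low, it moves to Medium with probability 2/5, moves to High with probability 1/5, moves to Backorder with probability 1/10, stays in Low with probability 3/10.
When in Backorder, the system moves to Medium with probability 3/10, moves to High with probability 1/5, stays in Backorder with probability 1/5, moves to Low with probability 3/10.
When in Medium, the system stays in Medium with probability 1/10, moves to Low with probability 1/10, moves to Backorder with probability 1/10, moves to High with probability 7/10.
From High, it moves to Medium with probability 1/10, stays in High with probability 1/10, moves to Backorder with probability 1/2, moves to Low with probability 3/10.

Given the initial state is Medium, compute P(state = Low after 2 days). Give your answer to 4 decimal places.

0.2800

Propagate the distribution vector 2 days from Medium.
After 0 days: (0.0000, 0.0000, 1.0000, 0.0000)
After 1 day: (0.1000, 0.1000, 0.1000, 0.7000)
After 2 days: (0.2800, 0.3900, 0.1500, 0.1800)
P(in Low after 2 days) = 0.2800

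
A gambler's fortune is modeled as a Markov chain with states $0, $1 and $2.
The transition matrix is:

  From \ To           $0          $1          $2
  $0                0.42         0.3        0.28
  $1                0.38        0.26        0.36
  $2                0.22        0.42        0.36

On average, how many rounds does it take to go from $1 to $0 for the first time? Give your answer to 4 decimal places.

3.1017

Let t(s) be the expected number of rounds to first reach $0 from state s, with t($0) = 0. Conditioning on the first round:
t($1) = 1 + 0.26·t($1) + 0.36·t($2)
t($2) = 1 + 0.42·t($1) + 0.36·t($2)
Solving: t($1) = 3.1017, t($2) = 3.5980.
Expected rounds from $1 to $0: 3.1017.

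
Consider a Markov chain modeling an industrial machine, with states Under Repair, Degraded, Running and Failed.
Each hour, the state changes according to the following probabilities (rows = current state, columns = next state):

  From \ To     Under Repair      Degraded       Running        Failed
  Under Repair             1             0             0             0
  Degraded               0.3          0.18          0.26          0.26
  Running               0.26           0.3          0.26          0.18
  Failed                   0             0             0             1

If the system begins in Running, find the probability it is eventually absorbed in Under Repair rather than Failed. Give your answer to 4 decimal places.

Let h(s) be the probability of absorption at Under Repair starting from transient state s. Then h(Under Repair) = 1 and h(Failed) = 0. By first-step analysis:
h(Degraded) = 0.3·1 + 0.18·h(Degraded) + 0.26·h(Running) + 0.26·0
h(Running) = 0.26·1 + 0.3·h(Degraded) + 0.26·h(Running) + 0.18·0
Solving: h(Degraded) = 0.5477, h(Running) = 0.5734.
Starting from Running, the probability is 0.5734.

0.5734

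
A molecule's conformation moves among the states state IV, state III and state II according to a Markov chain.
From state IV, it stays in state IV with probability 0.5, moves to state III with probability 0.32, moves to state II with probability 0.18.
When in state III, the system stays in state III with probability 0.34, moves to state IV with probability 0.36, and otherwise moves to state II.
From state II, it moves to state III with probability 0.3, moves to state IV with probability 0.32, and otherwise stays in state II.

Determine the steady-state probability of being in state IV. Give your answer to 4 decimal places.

0.4059

Let the stationary distribution be π with π = πP and π_1 + π_2 + π_3 = 1.
π_1 = 0.5·π_1 + 0.36·π_2 + 0.32·π_3
π_2 = 0.32·π_1 + 0.34·π_2 + 0.3·π_3
Solving with the normalization constraint gives π = (0.4059, 0.3210, 0.2731).
So the stationary probability of state IV is 0.4059.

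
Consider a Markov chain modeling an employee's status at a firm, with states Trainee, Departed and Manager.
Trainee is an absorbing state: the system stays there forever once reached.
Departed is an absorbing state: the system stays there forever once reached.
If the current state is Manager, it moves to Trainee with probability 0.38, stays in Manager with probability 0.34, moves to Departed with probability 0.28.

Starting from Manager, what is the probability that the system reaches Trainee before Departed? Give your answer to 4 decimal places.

0.5758

Let h(s) be the probability of absorption at Trainee starting from transient state s. Then h(Trainee) = 1 and h(Departed) = 0. By first-step analysis:
h(Manager) = 0.38·1 + 0.28·0 + 0.34·h(Manager)
Solving: h(Manager) = 0.5758.
Starting from Manager, the probability is 0.5758.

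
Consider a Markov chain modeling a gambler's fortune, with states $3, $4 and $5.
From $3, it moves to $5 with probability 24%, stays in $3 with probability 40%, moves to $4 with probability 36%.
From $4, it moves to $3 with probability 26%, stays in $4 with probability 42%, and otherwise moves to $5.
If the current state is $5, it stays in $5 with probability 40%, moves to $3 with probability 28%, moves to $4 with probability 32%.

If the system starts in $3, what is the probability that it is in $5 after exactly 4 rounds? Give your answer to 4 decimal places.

Propagate the distribution vector 4 rounds from $3.
After 0 rounds: (1.0000, 0.0000, 0.0000)
After 1 round: (0.4000, 0.3600, 0.2400)
After 2 rounds: (0.3208, 0.3720, 0.3072)
After 3 rounds: (0.3111, 0.3700, 0.3189)
After 4 rounds: (0.3099, 0.3694, 0.3206)
P(in $5 after 4 rounds) = 0.3206

0.3206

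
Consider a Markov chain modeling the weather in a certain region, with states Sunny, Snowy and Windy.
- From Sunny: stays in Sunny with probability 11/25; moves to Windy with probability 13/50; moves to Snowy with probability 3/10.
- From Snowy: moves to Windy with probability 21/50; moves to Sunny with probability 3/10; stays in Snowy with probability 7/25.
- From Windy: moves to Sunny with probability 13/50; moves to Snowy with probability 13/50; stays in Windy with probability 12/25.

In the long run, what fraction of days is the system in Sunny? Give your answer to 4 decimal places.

0.3307

Let the stationary distribution be π with π = πP and π_1 + π_2 + π_3 = 1.
π_1 = 0.44·π_1 + 0.3·π_2 + 0.26·π_3
π_2 = 0.3·π_1 + 0.28·π_2 + 0.26·π_3
Solving with the normalization constraint gives π = (0.3307, 0.2788, 0.3905).
So the stationary probability of Sunny is 0.3307.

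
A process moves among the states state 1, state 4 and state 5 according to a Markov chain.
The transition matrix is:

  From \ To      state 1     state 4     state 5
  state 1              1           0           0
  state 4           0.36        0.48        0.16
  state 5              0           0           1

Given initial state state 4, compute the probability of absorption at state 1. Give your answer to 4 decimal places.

0.6923

Let h(s) be the probability of absorption at state 1 starting from transient state s. Then h(state 1) = 1 and h(state 5) = 0. By first-step analysis:
h(state 4) = 0.36·1 + 0.48·h(state 4) + 0.16·0
Solving: h(state 4) = 0.6923.
Starting from state 4, the probability is 0.6923.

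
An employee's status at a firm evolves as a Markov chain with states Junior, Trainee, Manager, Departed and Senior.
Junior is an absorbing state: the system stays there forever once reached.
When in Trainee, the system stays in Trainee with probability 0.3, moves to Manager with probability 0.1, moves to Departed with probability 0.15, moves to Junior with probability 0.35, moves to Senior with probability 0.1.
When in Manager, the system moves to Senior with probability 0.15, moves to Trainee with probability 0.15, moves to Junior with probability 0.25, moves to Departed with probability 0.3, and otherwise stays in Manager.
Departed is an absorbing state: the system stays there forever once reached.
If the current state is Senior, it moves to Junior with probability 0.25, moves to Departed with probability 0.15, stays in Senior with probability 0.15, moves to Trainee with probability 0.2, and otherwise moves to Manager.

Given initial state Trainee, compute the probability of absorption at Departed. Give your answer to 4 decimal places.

0.3403

Let h(s) be the probability of absorption at Departed starting from transient state s. Then h(Departed) = 1 and h(Junior) = 0. By first-step analysis:
h(Trainee) = 0.35·0 + 0.3·h(Trainee) + 0.1·h(Manager) + 0.15·1 + 0.1·h(Senior)
h(Manager) = 0.25·0 + 0.15·h(Trainee) + 0.15·h(Manager) + 0.3·1 + 0.15·h(Senior)
h(Senior) = 0.25·0 + 0.2·h(Trainee) + 0.25·h(Manager) + 0.15·1 + 0.15·h(Senior)
Solving: h(Trainee) = 0.3403, h(Manager) = 0.4834, h(Senior) = 0.3987.
Starting from Trainee, the probability is 0.3403.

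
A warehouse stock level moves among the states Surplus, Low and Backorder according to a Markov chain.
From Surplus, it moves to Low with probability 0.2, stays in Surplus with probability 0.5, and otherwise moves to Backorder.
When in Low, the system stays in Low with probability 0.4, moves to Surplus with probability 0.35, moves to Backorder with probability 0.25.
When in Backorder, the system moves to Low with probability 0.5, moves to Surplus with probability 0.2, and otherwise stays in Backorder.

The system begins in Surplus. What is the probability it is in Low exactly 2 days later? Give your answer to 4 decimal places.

Sum over the intermediate state after 1 day:
P = P(Surplus→Surplus)·P(Surplus→Low) + P(Surplus→Low)·P(Low→Low) + P(Surplus→Backorder)·P(Backorder→Low)
  = 0.5×0.2 + 0.2×0.4 + 0.3×0.5
  = 0.1000 + 0.0800 + 0.1500 = 0.3300

0.3300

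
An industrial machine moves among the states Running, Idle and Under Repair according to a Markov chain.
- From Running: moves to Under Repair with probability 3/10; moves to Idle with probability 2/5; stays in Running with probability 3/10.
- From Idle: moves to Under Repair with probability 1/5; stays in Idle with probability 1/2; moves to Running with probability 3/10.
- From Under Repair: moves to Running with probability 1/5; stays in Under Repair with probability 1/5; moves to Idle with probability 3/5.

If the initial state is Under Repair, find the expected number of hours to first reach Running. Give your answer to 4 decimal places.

Let t(s) be the expected number of hours to first reach Running from state s, with t(Running) = 0. Conditioning on the first hour:
t(Idle) = 1 + 0.5·t(Idle) + 0.2·t(Under Repair)
t(Under Repair) = 1 + 0.6·t(Idle) + 0.2·t(Under Repair)
Solving: t(Idle) = 3.5714, t(Under Repair) = 3.9286.
Expected hours from Under Repair to Running: 3.9286.

3.9286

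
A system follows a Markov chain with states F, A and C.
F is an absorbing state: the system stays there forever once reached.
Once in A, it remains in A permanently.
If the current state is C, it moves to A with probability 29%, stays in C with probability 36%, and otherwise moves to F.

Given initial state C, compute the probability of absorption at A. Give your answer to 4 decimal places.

0.4531

Let h(s) be the probability of absorption at A starting from transient state s. Then h(A) = 1 and h(F) = 0. By first-step analysis:
h(C) = 0.35·0 + 0.29·1 + 0.36·h(C)
Solving: h(C) = 0.4531.
Starting from C, the probability is 0.4531.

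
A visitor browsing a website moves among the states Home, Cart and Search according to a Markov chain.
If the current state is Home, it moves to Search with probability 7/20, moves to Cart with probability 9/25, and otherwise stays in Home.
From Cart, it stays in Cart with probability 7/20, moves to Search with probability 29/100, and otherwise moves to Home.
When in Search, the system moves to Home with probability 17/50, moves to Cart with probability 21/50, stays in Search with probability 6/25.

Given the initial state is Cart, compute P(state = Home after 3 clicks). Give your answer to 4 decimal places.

0.3310

Propagate the distribution vector 3 clicks from Cart.
After 0 clicks: (0.0000, 1.0000, 0.0000)
After 1 click: (0.3600, 0.3500, 0.2900)
After 2 clicks: (0.3290, 0.3739, 0.2971)
After 3 clicks: (0.3310, 0.3741, 0.2949)
P(in Home after 3 clicks) = 0.3310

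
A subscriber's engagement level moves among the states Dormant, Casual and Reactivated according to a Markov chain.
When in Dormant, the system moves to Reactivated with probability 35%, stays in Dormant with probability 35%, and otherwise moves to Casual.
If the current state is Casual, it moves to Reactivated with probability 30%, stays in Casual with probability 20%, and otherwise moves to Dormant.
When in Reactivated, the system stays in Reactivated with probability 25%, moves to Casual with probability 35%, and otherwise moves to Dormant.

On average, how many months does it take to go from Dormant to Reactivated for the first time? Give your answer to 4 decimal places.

2.9730

Let t(s) be the expected number of months to first reach Reactivated from state s, with t(Reactivated) = 0. Conditioning on the first month:
t(Dormant) = 1 + 0.35·t(Dormant) + 0.3·t(Casual)
t(Casual) = 1 + 0.5·t(Dormant) + 0.2·t(Casual)
Solving: t(Dormant) = 2.9730, t(Casual) = 3.1081.
Expected months from Dormant to Reactivated: 2.9730.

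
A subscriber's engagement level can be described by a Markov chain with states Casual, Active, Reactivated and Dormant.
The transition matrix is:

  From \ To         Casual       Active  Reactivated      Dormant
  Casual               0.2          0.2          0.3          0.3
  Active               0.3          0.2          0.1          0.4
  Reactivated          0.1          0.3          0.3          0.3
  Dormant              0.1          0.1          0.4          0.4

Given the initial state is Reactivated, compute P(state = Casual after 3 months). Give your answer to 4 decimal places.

Propagate the distribution vector 3 months from Reactivated.
After 0 months: (0.0000, 0.0000, 1.0000, 0.0000)
After 1 month: (0.1000, 0.3000, 0.3000, 0.3000)
After 2 months: (0.1700, 0.2000, 0.2700, 0.3600)
After 3 months: (0.1570, 0.1910, 0.2960, 0.3560)
P(in Casual after 3 months) = 0.1570

0.1570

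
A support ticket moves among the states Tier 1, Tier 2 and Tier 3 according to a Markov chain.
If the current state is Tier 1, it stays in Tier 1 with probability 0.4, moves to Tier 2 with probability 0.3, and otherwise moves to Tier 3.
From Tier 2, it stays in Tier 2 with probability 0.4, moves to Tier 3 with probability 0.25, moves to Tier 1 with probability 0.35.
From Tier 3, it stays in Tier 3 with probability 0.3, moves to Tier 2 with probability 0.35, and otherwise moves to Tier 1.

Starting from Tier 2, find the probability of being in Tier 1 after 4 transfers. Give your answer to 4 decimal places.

Propagate the distribution vector 4 transfers from Tier 2.
After 0 transfers: (0.0000, 1.0000, 0.0000)
After 1 transfer: (0.3500, 0.4000, 0.2500)
After 2 transfers: (0.3675, 0.3525, 0.2800)
After 3 transfers: (0.3684, 0.3493, 0.2824)
After 4 transfers: (0.3684, 0.3490, 0.2825)
P(in Tier 1 after 4 transfers) = 0.3684

0.3684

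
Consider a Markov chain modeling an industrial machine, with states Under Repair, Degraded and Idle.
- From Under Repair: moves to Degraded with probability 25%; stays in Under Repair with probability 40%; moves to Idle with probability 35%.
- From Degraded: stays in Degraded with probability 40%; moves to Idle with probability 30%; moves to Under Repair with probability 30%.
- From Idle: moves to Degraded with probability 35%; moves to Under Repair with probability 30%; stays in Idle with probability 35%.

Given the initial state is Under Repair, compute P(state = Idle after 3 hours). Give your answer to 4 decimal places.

Propagate the distribution vector 3 hours from Under Repair.
After 0 hours: (1.0000, 0.0000, 0.0000)
After 1 hour: (0.4000, 0.2500, 0.3500)
After 2 hours: (0.3400, 0.3225, 0.3375)
After 3 hours: (0.3340, 0.3321, 0.3339)
P(in Idle after 3 hours) = 0.3339

0.3339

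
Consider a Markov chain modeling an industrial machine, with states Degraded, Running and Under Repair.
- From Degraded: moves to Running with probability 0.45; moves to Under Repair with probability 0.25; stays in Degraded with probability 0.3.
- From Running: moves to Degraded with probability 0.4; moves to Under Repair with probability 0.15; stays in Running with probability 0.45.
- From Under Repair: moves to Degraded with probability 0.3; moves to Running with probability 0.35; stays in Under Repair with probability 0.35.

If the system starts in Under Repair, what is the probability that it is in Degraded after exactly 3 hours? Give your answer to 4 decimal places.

0.3415

Propagate the distribution vector 3 hours from Under Repair.
After 0 hours: (0.0000, 0.0000, 1.0000)
After 1 hour: (0.3000, 0.3500, 0.3500)
After 2 hours: (0.3350, 0.4150, 0.2500)
After 3 hours: (0.3415, 0.4250, 0.2335)
P(in Degraded after 3 hours) = 0.3415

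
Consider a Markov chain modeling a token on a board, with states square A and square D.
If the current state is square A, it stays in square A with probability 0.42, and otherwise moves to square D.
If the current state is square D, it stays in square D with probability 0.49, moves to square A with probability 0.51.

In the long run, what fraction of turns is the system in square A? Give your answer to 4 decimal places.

0.4679

Let the stationary distribution be π with π = πP and π_1 + π_2 = 1.
π_1 = 0.42·π_1 + 0.51·π_2
Solving with the normalization constraint gives π = (0.4679, 0.5321).
So the stationary probability of square A is 0.4679.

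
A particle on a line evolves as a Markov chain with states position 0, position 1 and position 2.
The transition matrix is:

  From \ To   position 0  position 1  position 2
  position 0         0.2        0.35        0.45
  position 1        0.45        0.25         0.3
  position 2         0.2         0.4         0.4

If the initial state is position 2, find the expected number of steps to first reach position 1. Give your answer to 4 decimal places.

Let t(s) be the expected number of steps to first reach position 1 from state s, with t(position 1) = 0. Conditioning on the first step:
t(position 0) = 1 + 0.2·t(position 0) + 0.45·t(position 2)
t(position 2) = 1 + 0.2·t(position 0) + 0.4·t(position 2)
Solving: t(position 0) = 2.6923, t(position 2) = 2.5641.
Expected steps from position 2 to position 1: 2.5641.

2.5641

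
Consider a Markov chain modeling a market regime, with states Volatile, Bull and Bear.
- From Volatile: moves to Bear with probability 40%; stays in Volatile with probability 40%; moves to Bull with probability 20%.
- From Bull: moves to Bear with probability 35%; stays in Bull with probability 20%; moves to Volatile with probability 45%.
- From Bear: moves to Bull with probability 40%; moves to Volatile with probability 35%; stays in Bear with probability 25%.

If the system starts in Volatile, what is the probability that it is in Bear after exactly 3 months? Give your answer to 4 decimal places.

0.3365

Propagate the distribution vector 3 months from Volatile.
After 0 months: (1.0000, 0.0000, 0.0000)
After 1 month: (0.4000, 0.2000, 0.4000)
After 2 months: (0.3900, 0.2800, 0.3300)
After 3 months: (0.3975, 0.2660, 0.3365)
P(in Bear after 3 months) = 0.3365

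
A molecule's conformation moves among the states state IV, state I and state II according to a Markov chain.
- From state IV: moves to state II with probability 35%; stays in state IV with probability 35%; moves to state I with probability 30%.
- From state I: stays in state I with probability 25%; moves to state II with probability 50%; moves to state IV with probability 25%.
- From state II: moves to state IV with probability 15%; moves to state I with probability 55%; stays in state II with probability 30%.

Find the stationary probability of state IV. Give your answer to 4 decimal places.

0.2347

Let the stationary distribution be π with π = πP and π_1 + π_2 + π_3 = 1.
π_1 = 0.35·π_1 + 0.25·π_2 + 0.15·π_3
π_2 = 0.3·π_1 + 0.25·π_2 + 0.55·π_3
Solving with the normalization constraint gives π = (0.2347, 0.3779, 0.3873).
So the stationary probability of state IV is 0.2347.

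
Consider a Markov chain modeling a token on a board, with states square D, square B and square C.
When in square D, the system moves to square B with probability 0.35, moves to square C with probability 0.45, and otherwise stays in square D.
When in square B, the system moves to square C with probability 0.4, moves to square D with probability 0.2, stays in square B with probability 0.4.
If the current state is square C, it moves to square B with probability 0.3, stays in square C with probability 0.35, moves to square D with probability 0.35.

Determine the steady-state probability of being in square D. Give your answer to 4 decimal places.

0.2590

Let the stationary distribution be π with π = πP and π_1 + π_2 + π_3 = 1.
π_1 = 0.2·π_1 + 0.2·π_2 + 0.35·π_3
π_2 = 0.35·π_1 + 0.4·π_2 + 0.3·π_3
Solving with the normalization constraint gives π = (0.2590, 0.3477, 0.3933).
So the stationary probability of square D is 0.2590.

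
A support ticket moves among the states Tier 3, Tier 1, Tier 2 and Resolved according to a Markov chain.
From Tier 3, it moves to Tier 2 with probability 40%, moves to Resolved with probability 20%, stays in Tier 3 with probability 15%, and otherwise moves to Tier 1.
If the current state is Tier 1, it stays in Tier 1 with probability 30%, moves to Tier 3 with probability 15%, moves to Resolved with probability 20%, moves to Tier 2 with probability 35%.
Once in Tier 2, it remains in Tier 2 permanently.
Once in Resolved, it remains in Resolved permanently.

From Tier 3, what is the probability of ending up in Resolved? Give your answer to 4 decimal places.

0.3408

Let h(s) be the probability of absorption at Resolved starting from transient state s. Then h(Resolved) = 1 and h(Tier 2) = 0. By first-step analysis:
h(Tier 3) = 0.15·h(Tier 3) + 0.25·h(Tier 1) + 0.4·0 + 0.2·1
h(Tier 1) = 0.15·h(Tier 3) + 0.3·h(Tier 1) + 0.35·0 + 0.2·1
Solving: h(Tier 3) = 0.3408, h(Tier 1) = 0.3587.
Starting from Tier 3, the probability is 0.3408.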